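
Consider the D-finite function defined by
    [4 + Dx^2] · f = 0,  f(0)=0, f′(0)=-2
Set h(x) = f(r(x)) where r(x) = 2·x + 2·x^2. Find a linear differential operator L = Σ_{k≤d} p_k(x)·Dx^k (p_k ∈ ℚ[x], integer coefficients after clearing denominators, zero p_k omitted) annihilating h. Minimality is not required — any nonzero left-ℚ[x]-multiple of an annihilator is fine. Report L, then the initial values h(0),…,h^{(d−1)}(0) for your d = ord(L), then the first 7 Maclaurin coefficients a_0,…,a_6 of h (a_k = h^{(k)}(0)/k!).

L = (16 + 96·x + 192·x^2 + 128·x^3) - 2·Dx + (1 + 2·x)·Dx^2  (order 2).
h: a_k = 0, -4, -4, 32/3, 32, 352/15, -32, …
ICs: h(0) = 0, h′(0) = -4.

f: a_k = 0, -2, 0, 4/3, 0, -4/15, 0, …
h₀=f(r): pull back L_f along r ⇒ L₀.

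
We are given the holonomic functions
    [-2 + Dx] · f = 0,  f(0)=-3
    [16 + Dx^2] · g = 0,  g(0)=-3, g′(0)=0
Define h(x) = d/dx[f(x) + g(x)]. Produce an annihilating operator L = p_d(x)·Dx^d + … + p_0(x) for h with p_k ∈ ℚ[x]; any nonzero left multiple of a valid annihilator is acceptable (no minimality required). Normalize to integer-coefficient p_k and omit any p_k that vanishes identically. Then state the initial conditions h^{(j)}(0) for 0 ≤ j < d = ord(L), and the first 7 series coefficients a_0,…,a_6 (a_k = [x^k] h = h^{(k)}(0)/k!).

L = 32 - 16·Dx + 2·Dx^2 - Dx^3  (order 3).
h: a_k = -6, 36, -12, -136, -4, 504/5, -8/15, …
ICs: h(0) = -6, h′(0) = 36, h′′(0) = -24.

f: a_k = -3, -6, -6, -4, -2, -4/5, -4/15, …
g: a_k = -3, 0, 24, 0, -32, 0, 256/15, …
Sum ⇒ L₀ = lclm(L_f,L_g) in ℚ(x)⟨Dx⟩.
Derive L from L₀ (diff closure).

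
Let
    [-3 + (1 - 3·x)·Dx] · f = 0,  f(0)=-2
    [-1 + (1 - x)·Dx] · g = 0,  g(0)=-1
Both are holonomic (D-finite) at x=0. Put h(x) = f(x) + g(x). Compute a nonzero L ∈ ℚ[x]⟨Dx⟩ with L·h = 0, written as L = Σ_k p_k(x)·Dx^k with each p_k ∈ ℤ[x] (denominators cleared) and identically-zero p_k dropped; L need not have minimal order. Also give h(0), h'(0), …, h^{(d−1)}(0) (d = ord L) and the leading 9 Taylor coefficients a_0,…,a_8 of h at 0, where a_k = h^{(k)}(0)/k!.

L = -6 + (8 - 12·x)·Dx + (-1 + 4·x - 3·x^2)·Dx^2  (order 2).
h: a_k = -3, -7, -19, -55, -163, -487, -1459, -4375, -13123, …
ICs: h(0) = -3, h′(0) = -7.

f: a_k = -2, -6, -18, -54, -162, -486, -1458, -4374, -13122, …
g: a_k = -1, -1, -1, -1, -1, -1, -1, -1, -1, …
Sum ⇒ L₀ = lclm(L_f,L_g) in ℚ(x)⟨Dx⟩.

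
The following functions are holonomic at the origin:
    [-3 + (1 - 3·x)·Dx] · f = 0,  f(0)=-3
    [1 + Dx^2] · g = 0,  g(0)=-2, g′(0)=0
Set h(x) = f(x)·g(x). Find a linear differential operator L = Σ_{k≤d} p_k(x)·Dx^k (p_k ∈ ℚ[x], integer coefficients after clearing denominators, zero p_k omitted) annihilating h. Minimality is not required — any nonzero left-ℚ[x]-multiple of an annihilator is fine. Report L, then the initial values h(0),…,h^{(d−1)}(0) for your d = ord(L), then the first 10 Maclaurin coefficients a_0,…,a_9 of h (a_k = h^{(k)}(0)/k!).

f: a_k = -3, -9, -27, -81, -243, -729, -2187, -6561, -19683, -59049, …
g: a_k = -2, 0, 1, 0, -1/12, 0, 1/360, 0, -1/20160, 0, …
Sym-product of L_f,L_g gives L₀ (≤ ord 2).
L = (-1 + 3·x) + 6·Dx + (-1 + 3·x)·Dx^2  (order 2).
h: a_k = 6, 18, 51, 153, 1837/4, 5511/4, 495989/120, 495989/40, 249978457/6720, 249978457/2240, …
ICs: h(0) = 6, h′(0) = 18.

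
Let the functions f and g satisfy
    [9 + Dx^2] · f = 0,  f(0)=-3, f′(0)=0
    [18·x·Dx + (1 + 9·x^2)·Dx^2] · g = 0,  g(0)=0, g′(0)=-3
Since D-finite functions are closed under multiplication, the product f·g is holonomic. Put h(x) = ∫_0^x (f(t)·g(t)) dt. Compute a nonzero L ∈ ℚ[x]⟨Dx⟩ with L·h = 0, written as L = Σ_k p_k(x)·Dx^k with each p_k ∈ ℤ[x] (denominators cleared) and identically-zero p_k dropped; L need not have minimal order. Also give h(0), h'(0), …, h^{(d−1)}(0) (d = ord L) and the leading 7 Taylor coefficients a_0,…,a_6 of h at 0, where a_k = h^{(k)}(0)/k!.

f: a_k = -3, 0, 27/2, 0, -81/8, 0, 243/80, …
g: a_k = 0, -3, 0, 9, 0, -243/5, 0, …
Sym-product of L_f,L_g gives L₀ (≤ ord 4).
h=∫h₀ ⇒ L = L₀·Dx.
L = (810 + 18954·x^2 + 72171·x^4 + 236196·x^6 + 531441·x^8)·Dx + (972·x + 14580·x^3 + 78732·x^5 + 236196·x^7)·Dx^2 + (108 + 2592·x^2 + 13122·x^4 + 52488·x^6 + 118098·x^8)·Dx^3 + (108·x + 1620·x^3 + 8748·x^5 + 26244·x^7)·Dx^4 + (2 + 54·x^2 + 567·x^4 + 2916·x^6 + 6561·x^8)·Dx^5  (order 5).
h: a_k = 0, 0, 9/2, 0, -135/8, 0, 3969/80, …
ICs: h(0) = 0, h′(0) = 0, h′′(0) = 9, h′′′(0) = 0, h′′′′(0) = -405.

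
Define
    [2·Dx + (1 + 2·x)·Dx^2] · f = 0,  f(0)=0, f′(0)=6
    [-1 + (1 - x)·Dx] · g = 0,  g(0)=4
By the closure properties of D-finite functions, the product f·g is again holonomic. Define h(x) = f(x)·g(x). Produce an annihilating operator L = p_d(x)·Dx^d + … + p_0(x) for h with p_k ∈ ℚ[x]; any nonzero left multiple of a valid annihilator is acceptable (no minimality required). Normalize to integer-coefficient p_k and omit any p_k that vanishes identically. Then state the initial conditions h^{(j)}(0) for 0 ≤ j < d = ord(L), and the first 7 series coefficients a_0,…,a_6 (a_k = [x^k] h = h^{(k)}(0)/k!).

f: a_k = 0, 6, -6, 8, -12, 96/5, -32, …
g: a_k = 4, 4, 4, 4, 4, 4, 4, …
Sym-product of L_f,L_g gives L₀ (≤ ord 2).
L = 2 + 6·x·Dx + (-1 - x + 2·x^2)·Dx^2  (order 2).
h: a_k = 0, 24, 0, 32, -16, 304/5, -336/5, …
ICs: h(0) = 0, h′(0) = 24.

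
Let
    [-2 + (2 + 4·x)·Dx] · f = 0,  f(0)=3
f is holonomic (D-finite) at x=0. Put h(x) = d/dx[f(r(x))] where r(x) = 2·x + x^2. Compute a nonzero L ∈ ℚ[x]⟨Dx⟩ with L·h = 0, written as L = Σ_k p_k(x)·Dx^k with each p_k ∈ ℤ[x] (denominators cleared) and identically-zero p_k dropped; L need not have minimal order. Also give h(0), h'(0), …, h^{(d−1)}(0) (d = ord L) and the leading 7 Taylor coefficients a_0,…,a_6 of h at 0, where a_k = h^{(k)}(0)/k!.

f: a_k = 3, 3, -3/2, 3/2, -15/8, 21/8, -63/16, …
Substitute x→r, Dx→(1/r')Dx; clear ⇒ L₀.
h=h₀': d/dx-closure on L₀ ⇒ L.
L = -1 + (-1 - 5·x - 6·x^2 - 2·x^3)·Dx  (order 1).
h: a_k = 6, -6, 18, -54, 165, -513, 1617, …
ICs: h(0) = 6.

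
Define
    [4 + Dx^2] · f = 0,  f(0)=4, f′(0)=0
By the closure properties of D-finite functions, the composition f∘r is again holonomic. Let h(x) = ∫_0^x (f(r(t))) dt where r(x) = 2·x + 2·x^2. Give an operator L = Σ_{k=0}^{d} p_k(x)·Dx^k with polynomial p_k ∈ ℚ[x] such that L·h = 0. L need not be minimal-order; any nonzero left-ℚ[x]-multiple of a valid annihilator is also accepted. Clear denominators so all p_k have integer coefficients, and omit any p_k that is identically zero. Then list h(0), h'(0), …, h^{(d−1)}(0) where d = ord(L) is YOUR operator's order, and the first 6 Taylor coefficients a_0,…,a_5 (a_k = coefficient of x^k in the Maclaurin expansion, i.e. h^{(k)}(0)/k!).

L = (16 + 96·x + 192·x^2 + 128·x^3)·Dx - 2·Dx^2 + (1 + 2·x)·Dx^3  (order 3).
h: a_k = 0, 4, 0, -32/3, -16, 32/15, …
ICs: h(0) = 0, h′(0) = 4, h′′(0) = 0.

f: a_k = 4, 0, -8, 0, 8/3, 0, …
L₀ from L_f via x↦r, Dx↦r'^{-1}Dx.
Integrate: L := L₀·Dx.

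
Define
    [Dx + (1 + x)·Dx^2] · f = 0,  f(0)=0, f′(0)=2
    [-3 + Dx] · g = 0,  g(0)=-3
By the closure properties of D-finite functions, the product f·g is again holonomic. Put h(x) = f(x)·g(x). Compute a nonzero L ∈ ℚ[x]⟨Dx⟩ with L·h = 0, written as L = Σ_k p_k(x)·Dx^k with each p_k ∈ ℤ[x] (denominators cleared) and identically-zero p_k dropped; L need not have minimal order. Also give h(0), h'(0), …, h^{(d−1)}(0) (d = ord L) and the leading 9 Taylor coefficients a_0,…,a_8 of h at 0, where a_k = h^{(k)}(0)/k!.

L = (6 + 9·x) + (-5 - 6·x)·Dx + (1 + x)·Dx^2  (order 2).
h: a_k = 0, -6, -15, -20, -18, -249/20, -55/8, -114/35, -51/40, …
ICs: h(0) = 0, h′(0) = -6.

f: a_k = 0, 2, -1, 2/3, -1/2, 2/5, -1/3, 2/7, -1/4, …
g: a_k = -3, -9, -27/2, -27/2, -81/8, -243/40, -243/80, -729/560, -2187/4480, …
L₀ := L_f ⊗_s L_g (sym. prod.), ord ≤ 2.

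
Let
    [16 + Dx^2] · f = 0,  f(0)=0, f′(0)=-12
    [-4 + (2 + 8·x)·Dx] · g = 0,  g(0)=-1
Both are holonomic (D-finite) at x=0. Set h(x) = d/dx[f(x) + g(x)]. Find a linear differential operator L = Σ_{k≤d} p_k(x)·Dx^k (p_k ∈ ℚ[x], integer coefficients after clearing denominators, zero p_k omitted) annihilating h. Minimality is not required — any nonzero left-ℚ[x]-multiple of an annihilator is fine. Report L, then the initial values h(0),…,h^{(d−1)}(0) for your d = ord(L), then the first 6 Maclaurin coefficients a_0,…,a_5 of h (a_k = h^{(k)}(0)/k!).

L = (-608 - 1024·x - 2048·x^2) + (-112 - 960·x - 3072·x^2 - 4096·x^3)·Dx + (-38 - 64·x - 128·x^2)·Dx^2 + (-7 - 60·x - 192·x^2 - 256·x^3)·Dx^3  (order 3).
h: a_k = -14, 4, 84, 40, -268, 504, …
ICs: h(0) = -14, h′(0) = 4, h′′(0) = 168.

f: a_k = 0, -12, 0, 32, 0, -128/5, …
g: a_k = -1, -2, 2, -4, 10, -28, …
Weyl lclm of L_f,L_g ⇒ L₀ (ord ≤ 3).
h=h₀': d/dx-closure on L₀ ⇒ L.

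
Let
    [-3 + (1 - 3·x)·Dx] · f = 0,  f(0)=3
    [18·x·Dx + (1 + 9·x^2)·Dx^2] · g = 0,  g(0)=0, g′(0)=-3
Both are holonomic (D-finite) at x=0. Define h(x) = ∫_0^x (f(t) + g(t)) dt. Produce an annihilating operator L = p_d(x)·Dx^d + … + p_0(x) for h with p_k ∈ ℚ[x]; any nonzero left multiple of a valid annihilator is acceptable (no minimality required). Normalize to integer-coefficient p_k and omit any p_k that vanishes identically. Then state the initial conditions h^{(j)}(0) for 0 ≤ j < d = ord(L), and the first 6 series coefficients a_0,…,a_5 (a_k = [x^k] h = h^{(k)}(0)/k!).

L = (-18 + 216·x + 486·x^2)·Dx^2 + (12 - 18·x + 108·x^2 + 486·x^3)·Dx^3 + (-1 + 81·x^4)·Dx^4  (order 4).
h: a_k = 0, 3, 3, 9, 45/2, 243/5, …
ICs: h(0) = 0, h′(0) = 3, h′′(0) = 6, h′′′(0) = 54.

f: a_k = 3, 9, 27, 81, 243, 729, …
g: a_k = 0, -3, 0, 9, 0, -243/5, …
L₀ := lclm(L_f,L_g); ord L₀ ≤ 1+2.
∫: right-multiply L₀ by Dx.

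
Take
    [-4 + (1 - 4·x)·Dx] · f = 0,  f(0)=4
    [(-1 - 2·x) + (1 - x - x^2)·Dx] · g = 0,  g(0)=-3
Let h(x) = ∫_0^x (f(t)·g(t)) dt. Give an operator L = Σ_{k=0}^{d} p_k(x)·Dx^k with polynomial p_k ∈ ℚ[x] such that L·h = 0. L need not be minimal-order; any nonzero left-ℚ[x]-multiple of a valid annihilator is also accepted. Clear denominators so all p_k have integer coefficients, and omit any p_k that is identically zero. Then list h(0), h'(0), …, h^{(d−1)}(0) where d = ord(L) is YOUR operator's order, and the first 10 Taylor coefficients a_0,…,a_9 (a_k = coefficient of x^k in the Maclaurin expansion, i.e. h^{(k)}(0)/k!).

f: a_k = 4, 16, 64, 256, 1024, 4096, 16384, 65536, 262144, 1048576, …
g: a_k = -3, -3, -6, -9, -15, -24, -39, -63, -102, -165, …
L₀ := L_f ⊗_s L_g (sym. prod.), ord ≤ 1.
h=∫₀ˣh₀: take L = L₀·Dx.
L = (-5 + 6·x + 12·x^2)·Dx + (1 - 5·x + 3·x^2 + 4·x^3)·Dx^2  (order 2).
h: a_k = 0, -12, -30, -88, -273, -4428/5, -2968, -71388/7, -71451/2, -381208/3, …
ICs: h(0) = 0, h′(0) = -12.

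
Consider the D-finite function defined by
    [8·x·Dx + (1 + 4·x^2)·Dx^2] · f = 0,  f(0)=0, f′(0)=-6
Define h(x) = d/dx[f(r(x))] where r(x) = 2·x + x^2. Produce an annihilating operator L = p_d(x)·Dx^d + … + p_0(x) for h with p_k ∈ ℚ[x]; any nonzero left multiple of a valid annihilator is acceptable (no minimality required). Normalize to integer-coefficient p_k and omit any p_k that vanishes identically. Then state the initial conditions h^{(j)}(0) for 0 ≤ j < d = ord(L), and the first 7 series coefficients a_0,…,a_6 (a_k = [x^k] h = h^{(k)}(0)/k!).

L = (-1 + 32·x + 64·x^2 + 48·x^3 + 12·x^4) + (1 + x + 16·x^2 + 32·x^3 + 20·x^4 + 4·x^5)·Dx  (order 1).
h: a_k = -12, -12, 192, 384, -2832, -9168, 38400, …
ICs: h(0) = -12.

f: a_k = 0, -6, 0, 8, 0, -96/5, 0, …
f∘r: x↦r, Dx↦Dx/r' in L_f ⇒ L₀.
Derive L from L₀ (diff closure).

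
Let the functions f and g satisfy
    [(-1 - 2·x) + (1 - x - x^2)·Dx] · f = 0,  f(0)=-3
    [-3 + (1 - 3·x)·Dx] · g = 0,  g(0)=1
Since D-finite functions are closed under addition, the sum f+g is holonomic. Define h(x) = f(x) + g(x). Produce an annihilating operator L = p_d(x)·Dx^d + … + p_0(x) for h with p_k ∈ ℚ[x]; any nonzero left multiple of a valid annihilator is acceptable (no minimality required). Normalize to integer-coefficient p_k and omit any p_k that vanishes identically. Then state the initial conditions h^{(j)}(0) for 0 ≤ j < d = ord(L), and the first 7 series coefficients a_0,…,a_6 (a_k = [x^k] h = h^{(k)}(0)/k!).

L = (-6 - 36·x + 18·x^2 - 18·x^3) + (14 - 18·x - 24·x^2 + 18·x^3 - 36·x^4)·Dx + (-2 + 10·x - 15·x^2 + 10·x^3 - 9·x^5)·Dx^2  (order 2).
h: a_k = -2, 0, 3, 18, 66, 219, 690, …
ICs: h(0) = -2, h′(0) = 0.

f: a_k = -3, -3, -6, -9, -15, -24, -39, …
g: a_k = 1, 3, 9, 27, 81, 243, 729, …
h₀=f+g: left-lcm gives L₀, ord ≤ 2.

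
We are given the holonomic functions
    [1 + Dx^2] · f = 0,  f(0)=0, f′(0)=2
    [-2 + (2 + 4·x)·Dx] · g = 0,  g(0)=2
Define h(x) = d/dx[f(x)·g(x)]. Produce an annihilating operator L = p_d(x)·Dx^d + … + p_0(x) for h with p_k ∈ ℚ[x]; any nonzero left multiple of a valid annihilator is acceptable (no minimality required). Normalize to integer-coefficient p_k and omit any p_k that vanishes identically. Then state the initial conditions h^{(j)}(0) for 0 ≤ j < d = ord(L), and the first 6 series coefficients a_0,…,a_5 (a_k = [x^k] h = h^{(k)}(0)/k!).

f: a_k = 0, 2, 0, -1/3, 0, 1/60, …
g: a_k = 2, 2, -1, 1, -5/4, 7/4, …
Product ⇒ symmetric product L₀, ord ≤ 2.
h=h₀': d/dx-closure on L₀ ⇒ L.
L = (2 + 12·x + 16·x^2 + 8·x^3 + 4·x^4) + (1 - 6·x^2 - 4·x^3)·Dx + (1 + 5·x + 9·x^2 + 8·x^3 + 4·x^4)·Dx^2  (order 2).
h: a_k = 4, 8, -8, 16/3, -32/3, 96/5, …
ICs: h(0) = 4, h′(0) = 8.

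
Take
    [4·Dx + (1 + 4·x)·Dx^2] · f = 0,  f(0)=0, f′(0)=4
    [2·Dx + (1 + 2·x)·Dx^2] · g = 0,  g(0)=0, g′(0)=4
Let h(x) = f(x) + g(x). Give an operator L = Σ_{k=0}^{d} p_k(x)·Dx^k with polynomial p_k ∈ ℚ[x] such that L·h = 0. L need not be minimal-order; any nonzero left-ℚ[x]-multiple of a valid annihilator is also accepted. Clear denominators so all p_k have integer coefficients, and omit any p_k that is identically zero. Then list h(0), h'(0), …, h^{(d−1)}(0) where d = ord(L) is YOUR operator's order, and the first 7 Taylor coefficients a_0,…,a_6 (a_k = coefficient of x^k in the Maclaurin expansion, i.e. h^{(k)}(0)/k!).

f: a_k = 0, 4, -8, 64/3, -64, 1024/5, -2048/3, …
g: a_k = 0, 4, -4, 16/3, -8, 64/5, -64/3, …
L₀ := lclm(L_f,L_g); ord L₀ ≤ 2+2.
L = 16·Dx + (12 + 32·x)·Dx^2 + (1 + 6·x + 8·x^2)·Dx^3  (order 3).
h: a_k = 0, 8, -12, 80/3, -72, 1088/5, -704, …
ICs: h(0) = 0, h′(0) = 8, h′′(0) = -24.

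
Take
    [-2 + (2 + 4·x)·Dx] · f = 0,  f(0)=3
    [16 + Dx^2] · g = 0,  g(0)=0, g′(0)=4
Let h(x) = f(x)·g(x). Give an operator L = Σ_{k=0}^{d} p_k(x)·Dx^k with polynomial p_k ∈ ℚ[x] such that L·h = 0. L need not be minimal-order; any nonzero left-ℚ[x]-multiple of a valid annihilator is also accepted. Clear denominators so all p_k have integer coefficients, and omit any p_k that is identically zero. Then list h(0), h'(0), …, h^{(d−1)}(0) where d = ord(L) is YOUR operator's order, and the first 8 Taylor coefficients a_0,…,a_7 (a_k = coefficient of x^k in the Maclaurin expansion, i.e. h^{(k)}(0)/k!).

f: a_k = 3, 3, -3/2, 3/2, -15/8, 21/8, -63/16, 99/16, …
g: a_k = 0, 4, 0, -32/3, 0, 128/15, 0, -1024/315, …
Sym-product of L_f,L_g gives L₀ (≤ ord 2).
L = (19 + 64·x + 64·x^2) + (-2 - 4·x)·Dx + (1 + 4·x + 4·x^2)·Dx^2  (order 2).
h: a_k = 0, 12, 12, -38, -26, 341/10, 201/10, -7687/420, …
ICs: h(0) = 0, h′(0) = 12.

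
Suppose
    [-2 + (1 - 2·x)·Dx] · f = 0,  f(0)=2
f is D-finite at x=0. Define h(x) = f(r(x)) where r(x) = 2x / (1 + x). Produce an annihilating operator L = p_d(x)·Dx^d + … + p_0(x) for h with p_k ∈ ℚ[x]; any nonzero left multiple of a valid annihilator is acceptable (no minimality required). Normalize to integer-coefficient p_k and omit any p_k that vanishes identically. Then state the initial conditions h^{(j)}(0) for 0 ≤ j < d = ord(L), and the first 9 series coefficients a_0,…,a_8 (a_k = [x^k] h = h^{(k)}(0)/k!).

L = 4 + (-1 + 2·x + 3·x^2)·Dx  (order 1).
h: a_k = 2, 8, 24, 72, 216, 648, 1944, 5832, 17496, …
ICs: h(0) = 2.

f: a_k = 2, 4, 8, 16, 32, 64, 128, 256, 512, …
f∘r: x↦r, Dx↦Dx/r' in L_f ⇒ L₀.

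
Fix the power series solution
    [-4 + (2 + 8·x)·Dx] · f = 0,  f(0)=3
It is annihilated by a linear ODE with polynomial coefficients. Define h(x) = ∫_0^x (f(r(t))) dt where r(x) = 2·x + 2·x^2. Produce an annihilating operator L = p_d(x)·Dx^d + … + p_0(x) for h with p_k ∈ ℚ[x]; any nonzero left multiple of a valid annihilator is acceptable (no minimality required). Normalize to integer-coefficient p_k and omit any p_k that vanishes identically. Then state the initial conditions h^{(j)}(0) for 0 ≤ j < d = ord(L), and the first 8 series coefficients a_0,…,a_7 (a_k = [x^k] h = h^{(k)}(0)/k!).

L = (-4 - 8·x)·Dx + (1 + 8·x + 8·x^2)·Dx^2  (order 2).
h: a_k = 0, 3, 6, -4, 12, -216/5, 176, -5472/7, …
ICs: h(0) = 0, h′(0) = 3.

f: a_k = 3, 6, -6, 12, -30, 84, -252, 792, …
Substitute x→r, Dx→(1/r')Dx; clear ⇒ L₀.
h=∫₀ˣh₀: take L = L₀·Dx.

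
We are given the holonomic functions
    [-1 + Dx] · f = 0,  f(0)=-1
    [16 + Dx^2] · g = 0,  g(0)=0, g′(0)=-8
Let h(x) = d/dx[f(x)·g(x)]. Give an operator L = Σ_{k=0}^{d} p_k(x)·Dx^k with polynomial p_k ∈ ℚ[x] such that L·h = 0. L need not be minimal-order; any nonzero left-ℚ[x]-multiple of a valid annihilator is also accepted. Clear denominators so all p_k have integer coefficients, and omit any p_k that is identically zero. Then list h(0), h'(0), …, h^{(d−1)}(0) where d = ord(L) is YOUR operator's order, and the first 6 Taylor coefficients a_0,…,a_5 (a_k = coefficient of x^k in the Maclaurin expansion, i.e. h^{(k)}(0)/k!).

L = 17 - 2·Dx + Dx^2  (order 2).
h: a_k = 8, 16, -52, -80, 101/3, 1222/15, …
ICs: h(0) = 8, h′(0) = 16.

f: a_k = -1, -1, -1/2, -1/6, -1/24, -1/120, …
g: a_k = 0, -8, 0, 64/3, 0, -256/15, …
h₀=f·g: eliminate ⇒ L₀, order ≤ 1·2.
Differentiate: ansatz ord ≤ ord L₀ ⇒ L.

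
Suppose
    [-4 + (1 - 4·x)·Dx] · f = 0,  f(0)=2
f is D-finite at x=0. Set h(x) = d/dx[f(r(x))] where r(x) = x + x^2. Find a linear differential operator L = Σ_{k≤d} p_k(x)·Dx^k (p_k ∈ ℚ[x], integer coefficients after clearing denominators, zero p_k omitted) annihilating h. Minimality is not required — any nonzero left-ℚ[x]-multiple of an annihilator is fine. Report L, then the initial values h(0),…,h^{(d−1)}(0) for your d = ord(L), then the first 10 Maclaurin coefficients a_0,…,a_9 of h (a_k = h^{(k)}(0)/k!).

f: a_k = 2, 8, 32, 128, 512, 2048, 8192, 32768, 131072, 524288, …
h₀=f(r): pull back L_f along r ⇒ L₀.
Differentiate: ansatz ord ≤ ord L₀ ⇒ L.
L = (10 + 24·x + 24·x^2) + (-1 + 2·x + 12·x^2 + 8·x^3)·Dx  (order 1).
h: a_k = 8, 80, 576, 3712, 22400, 129792, 731136, 4034560, 21915648, 117575680, …
ICs: h(0) = 8.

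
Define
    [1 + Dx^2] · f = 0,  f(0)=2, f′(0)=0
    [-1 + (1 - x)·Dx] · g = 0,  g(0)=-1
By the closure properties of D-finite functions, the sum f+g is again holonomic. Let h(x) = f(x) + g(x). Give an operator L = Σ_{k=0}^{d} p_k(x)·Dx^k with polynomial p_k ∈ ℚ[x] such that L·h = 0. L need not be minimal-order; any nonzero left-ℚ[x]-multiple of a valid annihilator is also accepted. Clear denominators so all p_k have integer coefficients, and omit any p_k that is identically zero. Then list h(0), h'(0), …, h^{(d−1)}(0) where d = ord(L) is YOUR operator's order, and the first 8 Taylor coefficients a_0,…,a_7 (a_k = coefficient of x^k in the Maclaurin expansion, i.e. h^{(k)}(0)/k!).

f: a_k = 2, 0, -1, 0, 1/12, 0, -1/360, 0, …
g: a_k = -1, -1, -1, -1, -1, -1, -1, -1, …
Sum ⇒ L₀ = lclm(L_f,L_g) in ℚ(x)⟨Dx⟩.
L = (-7 + 2·x - x^2) + (3 - 5·x + 3·x^2 - x^3)·Dx + (-7 + 2·x - x^2)·Dx^2 + (3 - 5·x + 3·x^2 - x^3)·Dx^3  (order 3).
h: a_k = 1, -1, -2, -1, -11/12, -1, -361/360, -1, …
ICs: h(0) = 1, h′(0) = -1, h′′(0) = -4.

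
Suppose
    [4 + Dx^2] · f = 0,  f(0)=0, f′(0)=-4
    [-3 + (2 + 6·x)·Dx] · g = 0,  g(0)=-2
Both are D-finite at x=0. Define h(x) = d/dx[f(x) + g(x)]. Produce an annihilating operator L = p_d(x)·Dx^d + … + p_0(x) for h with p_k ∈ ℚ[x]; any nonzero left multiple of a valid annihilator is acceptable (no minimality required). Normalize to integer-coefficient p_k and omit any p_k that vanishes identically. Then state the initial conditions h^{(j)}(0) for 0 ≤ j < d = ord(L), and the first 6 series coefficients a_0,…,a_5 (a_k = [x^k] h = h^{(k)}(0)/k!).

f: a_k = 0, -4, 0, 8/3, 0, -8/15, …
g: a_k = -2, -3, 9/4, -27/8, 405/64, -1701/128, …
f+g: L₀ = lclm(L_f,L_g), ord ≤ 2+1.
h₀' ⇒ L via d/dx closure of L₀.
L = (-1812 - 1152·x - 1728·x^2) + (-344 - 1800·x - 3456·x^2 - 3456·x^3)·Dx + (-453 - 288·x - 432·x^2)·Dx^2 + (-86 - 450·x - 864·x^2 - 864·x^3)·Dx^3  (order 3).
h: a_k = -7, 9/2, -17/8, 405/16, -26539/384, 45927/256, …
ICs: h(0) = -7, h′(0) = 9/2, h′′(0) = -17/4.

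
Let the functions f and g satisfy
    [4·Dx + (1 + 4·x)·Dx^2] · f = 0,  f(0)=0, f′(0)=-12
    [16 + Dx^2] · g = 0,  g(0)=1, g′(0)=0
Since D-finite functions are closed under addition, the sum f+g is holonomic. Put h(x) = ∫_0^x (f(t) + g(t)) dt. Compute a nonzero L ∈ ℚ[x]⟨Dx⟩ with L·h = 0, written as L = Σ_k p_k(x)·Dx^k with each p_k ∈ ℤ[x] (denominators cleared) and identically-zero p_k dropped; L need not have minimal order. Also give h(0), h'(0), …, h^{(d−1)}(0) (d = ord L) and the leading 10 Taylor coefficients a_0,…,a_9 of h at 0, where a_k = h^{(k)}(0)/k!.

f: a_k = 0, -12, 24, -64, 192, -3072/5, 2048, -49152/7, 24576, -262144/3, …
g: a_k = 1, 0, -8, 0, 32/3, 0, -256/45, 0, 512/315, 0, …
Weyl lclm of L_f,L_g ⇒ L₀ (ord ≤ 4).
Integrate: L := L₀·Dx.
L = (448 + 512·x + 1024·x^2)·Dx^2 + (48 + 320·x + 768·x^2 + 1024·x^3)·Dx^3 + (28 + 32·x + 64·x^2)·Dx^4 + (3 + 20·x + 48·x^2 + 64·x^3)·Dx^5  (order 5).
h: a_k = 0, 1, -6, 16/3, -16, 608/15, -512/5, 91904/315, -6144/7, 7741952/2835, …
ICs: h(0) = 0, h′(0) = 1, h′′(0) = -12, h′′′(0) = 32, h′′′′(0) = -384.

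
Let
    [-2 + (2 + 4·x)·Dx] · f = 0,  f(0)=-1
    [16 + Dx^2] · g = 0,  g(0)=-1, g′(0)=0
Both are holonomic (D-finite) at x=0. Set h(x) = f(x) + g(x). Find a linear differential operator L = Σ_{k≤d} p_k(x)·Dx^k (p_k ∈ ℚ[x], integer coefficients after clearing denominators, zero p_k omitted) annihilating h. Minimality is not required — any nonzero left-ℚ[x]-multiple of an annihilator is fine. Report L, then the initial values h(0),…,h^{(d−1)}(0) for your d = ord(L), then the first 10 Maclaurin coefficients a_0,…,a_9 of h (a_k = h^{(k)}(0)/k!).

L = (-304 - 1024·x - 1024·x^2) + (240 + 1504·x + 3072·x^2 + 2048·x^3)·Dx + (-19 - 64·x - 64·x^2)·Dx^2 + (15 + 94·x + 192·x^2 + 128·x^3)·Dx^3  (order 3).
h: a_k = -2, -1, 17/2, -1/2, -241/24, -7/8, 5041/720, -33/16, 69599/40320, -715/128, …
ICs: h(0) = -2, h′(0) = -1, h′′(0) = 17.

f: a_k = -1, -1, 1/2, -1/2, 5/8, -7/8, 21/16, -33/16, 429/128, -715/128, …
g: a_k = -1, 0, 8, 0, -32/3, 0, 256/45, 0, -512/315, 0, …
Sum ⇒ L₀ = lclm(L_f,L_g) in ℚ(x)⟨Dx⟩.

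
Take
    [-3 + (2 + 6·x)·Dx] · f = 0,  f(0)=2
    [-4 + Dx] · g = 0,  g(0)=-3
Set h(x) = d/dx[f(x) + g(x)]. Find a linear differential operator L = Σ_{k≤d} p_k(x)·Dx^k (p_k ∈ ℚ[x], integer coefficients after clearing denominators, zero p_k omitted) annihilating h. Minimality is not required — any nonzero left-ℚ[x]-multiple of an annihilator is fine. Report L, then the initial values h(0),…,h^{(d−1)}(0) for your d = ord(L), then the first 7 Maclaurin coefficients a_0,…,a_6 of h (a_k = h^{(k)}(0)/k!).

f: a_k = 2, 3, -9/4, 27/8, -405/64, 1701/128, -15309/512, …
g: a_k = -3, -12, -24, -32, -32, -128/5, -256/15, …
h₀=f+g: left-lcm gives L₀, ord ≤ 2.
h₀' ⇒ L via d/dx closure of L₀.
L = (-204 - 288·x) + (-37 - 384·x - 576·x^2)·Dx + (22 + 114·x + 144·x^2)·Dx^2  (order 2).
h: a_k = -9, -105/2, -687/8, -2453/16, -7879/128, -360707/1280, 6529379/15360, …
ICs: h(0) = -9, h′(0) = -105/2.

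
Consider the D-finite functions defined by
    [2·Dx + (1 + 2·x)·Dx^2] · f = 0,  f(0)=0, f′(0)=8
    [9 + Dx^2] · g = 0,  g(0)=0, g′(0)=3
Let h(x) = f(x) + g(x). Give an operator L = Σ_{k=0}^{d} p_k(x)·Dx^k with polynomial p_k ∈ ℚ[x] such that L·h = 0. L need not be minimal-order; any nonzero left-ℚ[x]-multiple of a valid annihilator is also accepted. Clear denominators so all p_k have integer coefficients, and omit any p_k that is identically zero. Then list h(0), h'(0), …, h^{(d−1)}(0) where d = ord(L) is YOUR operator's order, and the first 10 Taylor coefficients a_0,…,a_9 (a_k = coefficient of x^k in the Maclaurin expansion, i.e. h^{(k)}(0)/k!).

L = (594 + 648·x + 648·x^2)·Dx + (153 + 630·x + 972·x^2 + 648·x^3)·Dx^2 + (66 + 72·x + 72·x^2)·Dx^3 + (17 + 70·x + 108·x^2 + 72·x^3)·Dx^4  (order 4).
h: a_k = 0, 11, -8, 37/6, -16, 221/8, -128/3, 40717/560, -128, 9177227/40320, …
ICs: h(0) = 0, h′(0) = 11, h′′(0) = -16, h′′′(0) = 37.

f: a_k = 0, 8, -8, 32/3, -16, 128/5, -128/3, 512/7, -128, 2048/9, …
g: a_k = 0, 3, 0, -9/2, 0, 81/40, 0, -243/560, 0, 243/4480, …
h₀=f+g: left-lcm gives L₀, ord ≤ 4.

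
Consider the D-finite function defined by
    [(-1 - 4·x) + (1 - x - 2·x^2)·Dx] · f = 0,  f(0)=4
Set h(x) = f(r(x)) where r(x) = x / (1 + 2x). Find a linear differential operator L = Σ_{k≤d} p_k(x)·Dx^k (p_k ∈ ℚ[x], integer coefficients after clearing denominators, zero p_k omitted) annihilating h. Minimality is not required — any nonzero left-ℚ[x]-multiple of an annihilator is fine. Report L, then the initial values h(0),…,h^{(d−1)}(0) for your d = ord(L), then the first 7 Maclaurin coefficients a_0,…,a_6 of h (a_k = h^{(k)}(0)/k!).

f: a_k = 4, 4, 12, 20, 44, 84, 172, …
h₀=f(r): pull back L_f along r ⇒ L₀.
L = (-1 - 6·x) + (1 + 5·x + 6·x^2)·Dx  (order 1).
h: a_k = 4, 4, 4, -12, 36, -108, 324, …
ICs: h(0) = 4.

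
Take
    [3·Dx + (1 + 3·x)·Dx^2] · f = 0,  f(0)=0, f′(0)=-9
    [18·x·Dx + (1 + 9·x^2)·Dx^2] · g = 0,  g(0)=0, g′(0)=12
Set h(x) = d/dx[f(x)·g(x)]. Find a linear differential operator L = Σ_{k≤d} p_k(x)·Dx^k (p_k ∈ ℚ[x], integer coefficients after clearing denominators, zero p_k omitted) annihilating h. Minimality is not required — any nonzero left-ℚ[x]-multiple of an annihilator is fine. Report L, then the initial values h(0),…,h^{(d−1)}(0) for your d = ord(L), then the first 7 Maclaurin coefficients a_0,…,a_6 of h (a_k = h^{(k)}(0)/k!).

L = (648 + 3564·x + 19440·x^2 + 113724·x^3 + 262440·x^4 + 341172·x^5 + 236196·x^7) + (162 + 3348·x + 24948·x^2 + 117612·x^3 + 396576·x^4 + 813564·x^5 + 918540·x^6 + 236196·x^7 + 826686·x^8)·Dx + (36 + 576·x + 5184·x^2 + 25272·x^3 + 87480·x^4 + 227448·x^5 + 419904·x^6 + 472392·x^7 + 236196·x^8 + 472392·x^9)·Dx^2 + (5 + 54·x + 333·x^2 + 1512·x^3 + 5346·x^4 + 14580·x^5 + 30618·x^6 + 52488·x^7 + 59049·x^8 + 39366·x^9 + 59049·x^10)·Dx^3  (order 3).
h: a_k = 0, -216, 486, 0, 1215, -75816/5, 168399/5, …
ICs: h(0) = 0, h′(0) = -216, h′′(0) = 972.

f: a_k = 0, -9, 27/2, -27, 243/4, -729/5, 729/2, …
g: a_k = 0, 12, 0, -36, 0, 972/5, 0, …
h₀=f·g: eliminate ⇒ L₀, order ≤ 2·2.
h=h₀': d/dx-closure on L₀ ⇒ L.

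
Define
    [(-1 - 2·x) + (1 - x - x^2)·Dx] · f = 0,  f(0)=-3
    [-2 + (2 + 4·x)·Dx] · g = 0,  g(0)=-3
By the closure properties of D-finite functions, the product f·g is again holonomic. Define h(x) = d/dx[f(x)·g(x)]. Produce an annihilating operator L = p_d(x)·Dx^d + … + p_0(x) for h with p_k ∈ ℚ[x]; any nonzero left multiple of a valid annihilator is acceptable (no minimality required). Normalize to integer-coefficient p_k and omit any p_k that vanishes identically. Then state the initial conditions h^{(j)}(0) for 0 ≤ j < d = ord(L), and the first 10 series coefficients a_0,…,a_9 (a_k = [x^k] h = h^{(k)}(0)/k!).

f: a_k = -3, -3, -6, -9, -15, -24, -39, -63, -102, -165, …
g: a_k = -3, -3, 3/2, -3/2, 15/8, -21/8, 63/16, -99/16, 1287/128, -2145/128, …
L₀ := L_f ⊗_s L_g (sym. prod.), ord ≤ 1.
Differentiate: ansatz ord ≤ ord L₀ ⇒ L.
L = (5 + 30·x + 45·x^2 + 30·x^3 + 15·x^4) + (-2 - 5·x + 10·x^3 + 15·x^4 + 6·x^5)·Dx  (order 1).
h: a_k = 18, 45, 135, 495/2, 2295/4, 7911/8, 16695/8, 55395/16, 449955/64, 1444455/128, …
ICs: h(0) = 18.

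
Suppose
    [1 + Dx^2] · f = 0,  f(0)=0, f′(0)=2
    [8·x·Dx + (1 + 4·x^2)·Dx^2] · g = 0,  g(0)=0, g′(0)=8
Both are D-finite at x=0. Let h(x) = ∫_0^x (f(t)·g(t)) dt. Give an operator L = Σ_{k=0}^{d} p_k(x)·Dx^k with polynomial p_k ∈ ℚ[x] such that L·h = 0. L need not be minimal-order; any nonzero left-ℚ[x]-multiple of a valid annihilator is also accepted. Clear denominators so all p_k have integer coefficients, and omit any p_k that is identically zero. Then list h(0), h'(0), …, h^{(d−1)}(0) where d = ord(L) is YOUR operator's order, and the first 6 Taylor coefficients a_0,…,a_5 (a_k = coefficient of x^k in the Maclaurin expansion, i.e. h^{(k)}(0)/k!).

L = (85 + 944·x^2 + 416·x^4 + 256·x^6 + 256·x^8)·Dx + (144·x + 704·x^3 + 768·x^5 + 1024·x^7)·Dx^2 + (90 + 992·x^2 + 576·x^4 + 512·x^6 + 512·x^8)·Dx^3 + (144·x + 704·x^3 + 768·x^5 + 1024·x^7)·Dx^4 + (5 + 48·x^2 + 160·x^4 + 256·x^6 + 256·x^8)·Dx^5  (order 5).
h: a_k = 0, 0, 0, 16/3, 0, -24/5, …
ICs: h(0) = 0, h′(0) = 0, h′′(0) = 0, h′′′(0) = 32, h′′′′(0) = 0.

f: a_k = 0, 2, 0, -1/3, 0, 1/60, …
g: a_k = 0, 8, 0, -32/3, 0, 128/5, …
f·g: L₀ = L_f ⊗_s L_g, ord ≤ 2·2.
h=∫h₀ ⇒ L = L₀·Dx.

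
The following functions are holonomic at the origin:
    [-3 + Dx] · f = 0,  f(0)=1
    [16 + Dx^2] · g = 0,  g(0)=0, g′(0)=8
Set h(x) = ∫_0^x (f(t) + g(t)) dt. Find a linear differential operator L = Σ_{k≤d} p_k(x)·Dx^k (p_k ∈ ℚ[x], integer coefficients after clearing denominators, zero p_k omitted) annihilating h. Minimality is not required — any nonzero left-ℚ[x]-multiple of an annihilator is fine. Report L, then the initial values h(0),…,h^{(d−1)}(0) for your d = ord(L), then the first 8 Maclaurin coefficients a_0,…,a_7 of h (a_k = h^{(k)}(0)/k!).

f: a_k = 1, 3, 9/2, 9/2, 27/8, 81/40, 81/80, 243/560, …
g: a_k = 0, 8, 0, -64/3, 0, 256/15, 0, -2048/315, …
L₀ := lclm(L_f,L_g); ord L₀ ≤ 1+2.
h=∫₀ˣh₀: take L = L₀·Dx.
L = -48·Dx + 16·Dx^2 - 3·Dx^3 + Dx^4  (order 4).
h: a_k = 0, 1, 11/2, 3/2, -101/24, 27/40, 2291/720, 81/560, …
ICs: h(0) = 0, h′(0) = 1, h′′(0) = 11, h′′′(0) = 9.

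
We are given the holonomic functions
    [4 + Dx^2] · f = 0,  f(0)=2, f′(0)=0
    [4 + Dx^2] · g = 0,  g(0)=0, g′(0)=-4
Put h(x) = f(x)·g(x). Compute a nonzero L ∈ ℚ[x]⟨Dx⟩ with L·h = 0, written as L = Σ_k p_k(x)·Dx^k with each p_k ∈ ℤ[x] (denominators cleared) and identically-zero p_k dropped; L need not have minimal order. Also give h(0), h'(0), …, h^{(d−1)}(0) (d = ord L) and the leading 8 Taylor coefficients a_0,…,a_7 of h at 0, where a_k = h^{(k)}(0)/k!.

L = 16·Dx + Dx^3  (order 3).
h: a_k = 0, -8, 0, 64/3, 0, -256/15, 0, 2048/315, …
ICs: h(0) = 0, h′(0) = -8, h′′(0) = 0.

f: a_k = 2, 0, -4, 0, 4/3, 0, -8/45, 0, …
g: a_k = 0, -4, 0, 8/3, 0, -8/15, 0, 16/315, …
Sym-product of L_f,L_g gives L₀ (≤ ord 4).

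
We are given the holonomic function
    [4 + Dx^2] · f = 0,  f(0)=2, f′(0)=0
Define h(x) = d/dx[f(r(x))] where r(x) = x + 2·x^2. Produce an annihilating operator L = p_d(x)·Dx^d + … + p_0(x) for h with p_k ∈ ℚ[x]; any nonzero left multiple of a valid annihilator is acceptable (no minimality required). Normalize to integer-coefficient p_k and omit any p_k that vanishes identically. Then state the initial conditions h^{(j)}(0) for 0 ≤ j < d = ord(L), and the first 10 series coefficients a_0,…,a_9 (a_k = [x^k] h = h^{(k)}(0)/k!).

L = (52 + 64·x + 384·x^2 + 1024·x^3 + 1024·x^4) + (-12 - 48·x)·Dx + (1 + 8·x + 16·x^2)·Dx^2  (order 2).
h: a_k = 0, -8, -48, -176/3, 160/3, 2864/15, 4256/15, 26912/315, -8896/35, -1169296/2835, …
ICs: h(0) = 0, h′(0) = -8.

f: a_k = 2, 0, -4, 0, 4/3, 0, -8/45, 0, 4/315, 0, …
Change of var in L_f (x↦r) gives L₀.
h₀' ⇒ L via d/dx closure of L₀.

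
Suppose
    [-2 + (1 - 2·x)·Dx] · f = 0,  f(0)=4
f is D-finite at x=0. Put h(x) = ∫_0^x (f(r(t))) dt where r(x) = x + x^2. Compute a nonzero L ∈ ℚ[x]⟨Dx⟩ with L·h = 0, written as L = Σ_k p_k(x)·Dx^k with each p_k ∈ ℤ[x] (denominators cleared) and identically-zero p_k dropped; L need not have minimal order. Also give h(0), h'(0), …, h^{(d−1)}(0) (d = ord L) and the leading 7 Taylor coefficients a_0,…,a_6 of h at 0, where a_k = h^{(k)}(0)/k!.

f: a_k = 4, 8, 16, 32, 64, 128, 256, …
Substitute x→r, Dx→(1/r')Dx; clear ⇒ L₀.
∫: right-multiply L₀ by Dx.
L = (2 + 4·x)·Dx + (-1 + 2·x + 2·x^2)·Dx^2  (order 2).
h: a_k = 0, 4, 4, 8, 16, 176/5, 80, …
ICs: h(0) = 0, h′(0) = 4.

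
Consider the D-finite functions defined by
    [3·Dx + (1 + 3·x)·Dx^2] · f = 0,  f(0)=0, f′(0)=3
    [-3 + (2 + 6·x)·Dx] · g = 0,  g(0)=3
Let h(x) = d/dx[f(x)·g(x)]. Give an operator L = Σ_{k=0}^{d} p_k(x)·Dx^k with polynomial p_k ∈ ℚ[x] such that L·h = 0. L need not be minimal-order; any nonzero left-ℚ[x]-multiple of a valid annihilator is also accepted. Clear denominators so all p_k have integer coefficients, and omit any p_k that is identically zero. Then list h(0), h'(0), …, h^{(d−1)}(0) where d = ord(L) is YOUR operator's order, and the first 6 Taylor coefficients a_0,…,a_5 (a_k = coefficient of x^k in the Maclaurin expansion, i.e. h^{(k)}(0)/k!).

L = 9 + (24 + 72·x)·Dx + (4 + 24·x + 36·x^2)·Dx^2  (order 2).
h: a_k = 9, 0, -81/8, 81/2, -17253/128, 67797/160, …
ICs: h(0) = 9, h′(0) = 0.

f: a_k = 0, 3, -9/2, 9, -81/4, 243/5, …
g: a_k = 3, 9/2, -27/8, 81/16, -1215/128, 5103/256, …
L₀ := L_f ⊗_s L_g (sym. prod.), ord ≤ 2.
Derive L from L₀ (diff closure).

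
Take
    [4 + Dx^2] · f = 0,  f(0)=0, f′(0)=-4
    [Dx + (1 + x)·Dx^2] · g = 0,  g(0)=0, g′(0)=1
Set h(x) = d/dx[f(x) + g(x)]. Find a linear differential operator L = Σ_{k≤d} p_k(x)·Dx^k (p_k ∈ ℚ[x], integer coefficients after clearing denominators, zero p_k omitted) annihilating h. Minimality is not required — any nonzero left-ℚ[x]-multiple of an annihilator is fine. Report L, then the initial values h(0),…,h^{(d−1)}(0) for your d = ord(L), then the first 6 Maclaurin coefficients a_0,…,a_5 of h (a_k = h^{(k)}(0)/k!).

L = (20 + 16·x + 8·x^2) + (12 + 28·x + 24·x^2 + 8·x^3)·Dx + (5 + 4·x + 2·x^2)·Dx^2 + (3 + 7·x + 6·x^2 + 2·x^3)·Dx^3  (order 3).
h: a_k = -3, -1, 9, -1, -5/3, -1, …
ICs: h(0) = -3, h′(0) = -1, h′′(0) = 18.

f: a_k = 0, -4, 0, 8/3, 0, -8/15, …
g: a_k = 0, 1, -1/2, 1/3, -1/4, 1/5, …
L₀ := lclm(L_f,L_g); ord L₀ ≤ 2+2.
Differentiate: ansatz ord ≤ ord L₀ ⇒ L.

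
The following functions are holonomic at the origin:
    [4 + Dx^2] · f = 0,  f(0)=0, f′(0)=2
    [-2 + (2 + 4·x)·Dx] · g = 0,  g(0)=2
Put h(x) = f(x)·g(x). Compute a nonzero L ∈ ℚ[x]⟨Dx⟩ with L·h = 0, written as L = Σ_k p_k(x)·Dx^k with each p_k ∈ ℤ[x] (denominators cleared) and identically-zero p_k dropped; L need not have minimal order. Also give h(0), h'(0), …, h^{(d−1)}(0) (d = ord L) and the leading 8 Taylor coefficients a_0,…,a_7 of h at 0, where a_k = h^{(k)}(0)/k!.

f: a_k = 0, 2, 0, -4/3, 0, 4/15, 0, -8/315, …
g: a_k = 2, 2, -1, 1, -5/4, 7/4, -21/8, 33/8, …
L₀ := L_f ⊗_s L_g (sym. prod.), ord ≤ 2.
L = (7 + 16·x + 16·x^2) + (-2 - 4·x)·Dx + (1 + 4·x + 4·x^2)·Dx^2  (order 2).
h: a_k = 0, 4, 4, -14/3, -2/3, -19/30, 27/10, -983/252, …
ICs: h(0) = 0, h′(0) = 4.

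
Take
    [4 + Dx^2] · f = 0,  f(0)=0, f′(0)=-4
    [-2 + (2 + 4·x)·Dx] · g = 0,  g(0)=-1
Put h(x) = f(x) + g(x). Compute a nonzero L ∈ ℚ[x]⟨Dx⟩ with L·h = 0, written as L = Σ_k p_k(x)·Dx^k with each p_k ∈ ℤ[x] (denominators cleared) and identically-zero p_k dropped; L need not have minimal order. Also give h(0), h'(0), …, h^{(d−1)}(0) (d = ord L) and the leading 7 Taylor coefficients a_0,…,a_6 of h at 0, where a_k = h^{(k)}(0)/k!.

f: a_k = 0, -4, 0, 8/3, 0, -8/15, 0, …
g: a_k = -1, -1, 1/2, -1/2, 5/8, -7/8, 21/16, …
L₀ := lclm(L_f,L_g); ord L₀ ≤ 2+1.
L = (-28 - 64·x - 64·x^2) + (12 + 88·x + 192·x^2 + 128·x^3)·Dx + (-7 - 16·x - 16·x^2)·Dx^2 + (3 + 22·x + 48·x^2 + 32·x^3)·Dx^3  (order 3).
h: a_k = -1, -5, 1/2, 13/6, 5/8, -169/120, 21/16, …
ICs: h(0) = -1, h′(0) = -5, h′′(0) = 1.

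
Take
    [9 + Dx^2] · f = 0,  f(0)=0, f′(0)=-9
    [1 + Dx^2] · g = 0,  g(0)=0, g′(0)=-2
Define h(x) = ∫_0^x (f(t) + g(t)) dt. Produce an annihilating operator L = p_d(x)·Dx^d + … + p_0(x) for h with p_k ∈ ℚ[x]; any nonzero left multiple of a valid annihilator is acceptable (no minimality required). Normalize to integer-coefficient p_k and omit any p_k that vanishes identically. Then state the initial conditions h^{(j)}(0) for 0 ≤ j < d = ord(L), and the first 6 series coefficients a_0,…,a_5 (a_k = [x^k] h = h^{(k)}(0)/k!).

L = 9·Dx + 10·Dx^3 + Dx^5  (order 5).
h: a_k = 0, 0, -11/2, 0, 83/24, 0, …
ICs: h(0) = 0, h′(0) = 0, h′′(0) = -11, h′′′(0) = 0, h′′′′(0) = 83.

f: a_k = 0, -9, 0, 27/2, 0, -243/40, …
g: a_k = 0, -2, 0, 1/3, 0, -1/60, …
L₀ := lclm(L_f,L_g); ord L₀ ≤ 2+2.
h=∫h₀ ⇒ L = L₀·Dx.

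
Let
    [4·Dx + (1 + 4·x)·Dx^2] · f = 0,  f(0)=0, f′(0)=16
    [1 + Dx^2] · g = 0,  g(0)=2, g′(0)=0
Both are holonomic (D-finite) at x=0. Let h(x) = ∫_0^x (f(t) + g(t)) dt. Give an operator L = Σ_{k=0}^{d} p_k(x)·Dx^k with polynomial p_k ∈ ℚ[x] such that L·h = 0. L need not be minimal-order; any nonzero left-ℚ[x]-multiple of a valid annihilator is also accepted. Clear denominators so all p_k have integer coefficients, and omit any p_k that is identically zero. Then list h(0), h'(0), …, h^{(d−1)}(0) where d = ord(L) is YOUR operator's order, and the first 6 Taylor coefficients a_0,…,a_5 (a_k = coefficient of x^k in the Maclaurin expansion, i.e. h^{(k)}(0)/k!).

L = (388 + 32·x + 64·x^2)·Dx^2 + (33 + 140·x + 48·x^2 + 64·x^3)·Dx^3 + (388 + 32·x + 64·x^2)·Dx^4 + (33 + 140·x + 48·x^2 + 64·x^3)·Dx^5  (order 5).
h: a_k = 0, 2, 8, -11, 64/3, -3071/60, …
ICs: h(0) = 0, h′(0) = 2, h′′(0) = 16, h′′′(0) = -66, h′′′′(0) = 512.

f: a_k = 0, 16, -32, 256/3, -256, 4096/5, …
g: a_k = 2, 0, -1, 0, 1/12, 0, …
L₀ := lclm(L_f,L_g); ord L₀ ≤ 2+2.
h=∫h₀ ⇒ L = L₀·Dx.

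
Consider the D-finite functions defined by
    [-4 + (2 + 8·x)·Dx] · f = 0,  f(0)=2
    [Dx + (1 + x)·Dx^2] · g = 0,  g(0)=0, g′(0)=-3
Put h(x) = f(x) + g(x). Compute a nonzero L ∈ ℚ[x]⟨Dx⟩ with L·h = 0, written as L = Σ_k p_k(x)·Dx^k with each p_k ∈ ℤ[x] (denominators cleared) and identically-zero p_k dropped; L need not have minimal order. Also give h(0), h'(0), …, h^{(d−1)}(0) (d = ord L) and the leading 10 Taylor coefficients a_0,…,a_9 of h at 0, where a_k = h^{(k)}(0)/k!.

L = (-8 + 4·x)·Dx + (-10 - 8·x + 20·x^2)·Dx^2 + (-1 - 3·x + 6·x^2 + 8·x^3)·Dx^3  (order 3).
h: a_k = 2, 1, -5/2, 7, -77/4, 277/5, -335/2, 3693/7, -13725/8, 17159/3, …
ICs: h(0) = 2, h′(0) = 1, h′′(0) = -5.

f: a_k = 2, 4, -4, 8, -20, 56, -168, 528, -1716, 5720, …
g: a_k = 0, -3, 3/2, -1, 3/4, -3/5, 1/2, -3/7, 3/8, -1/3, …
Weyl lclm of L_f,L_g ⇒ L₀ (ord ≤ 3).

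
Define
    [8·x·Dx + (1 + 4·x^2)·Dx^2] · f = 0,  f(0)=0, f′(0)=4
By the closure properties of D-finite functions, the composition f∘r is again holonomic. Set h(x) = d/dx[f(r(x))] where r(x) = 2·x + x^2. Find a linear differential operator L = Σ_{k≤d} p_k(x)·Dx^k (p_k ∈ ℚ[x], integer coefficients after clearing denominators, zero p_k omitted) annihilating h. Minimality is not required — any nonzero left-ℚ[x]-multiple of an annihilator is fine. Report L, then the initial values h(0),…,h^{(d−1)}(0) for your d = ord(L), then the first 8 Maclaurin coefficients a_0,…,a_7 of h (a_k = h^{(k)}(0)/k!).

L = (-1 + 32·x + 64·x^2 + 48·x^3 + 12·x^4) + (1 + x + 16·x^2 + 32·x^3 + 20·x^4 + 4·x^5)·Dx  (order 1).
h: a_k = 8, 8, -128, -256, 1888, 6112, -25600, -126976, …
ICs: h(0) = 8.

f: a_k = 0, 4, 0, -16/3, 0, 64/5, 0, -256/7, …
h₀=f(r): pull back L_f along r ⇒ L₀.
h=h₀': d/dx-closure on L₀ ⇒ L.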